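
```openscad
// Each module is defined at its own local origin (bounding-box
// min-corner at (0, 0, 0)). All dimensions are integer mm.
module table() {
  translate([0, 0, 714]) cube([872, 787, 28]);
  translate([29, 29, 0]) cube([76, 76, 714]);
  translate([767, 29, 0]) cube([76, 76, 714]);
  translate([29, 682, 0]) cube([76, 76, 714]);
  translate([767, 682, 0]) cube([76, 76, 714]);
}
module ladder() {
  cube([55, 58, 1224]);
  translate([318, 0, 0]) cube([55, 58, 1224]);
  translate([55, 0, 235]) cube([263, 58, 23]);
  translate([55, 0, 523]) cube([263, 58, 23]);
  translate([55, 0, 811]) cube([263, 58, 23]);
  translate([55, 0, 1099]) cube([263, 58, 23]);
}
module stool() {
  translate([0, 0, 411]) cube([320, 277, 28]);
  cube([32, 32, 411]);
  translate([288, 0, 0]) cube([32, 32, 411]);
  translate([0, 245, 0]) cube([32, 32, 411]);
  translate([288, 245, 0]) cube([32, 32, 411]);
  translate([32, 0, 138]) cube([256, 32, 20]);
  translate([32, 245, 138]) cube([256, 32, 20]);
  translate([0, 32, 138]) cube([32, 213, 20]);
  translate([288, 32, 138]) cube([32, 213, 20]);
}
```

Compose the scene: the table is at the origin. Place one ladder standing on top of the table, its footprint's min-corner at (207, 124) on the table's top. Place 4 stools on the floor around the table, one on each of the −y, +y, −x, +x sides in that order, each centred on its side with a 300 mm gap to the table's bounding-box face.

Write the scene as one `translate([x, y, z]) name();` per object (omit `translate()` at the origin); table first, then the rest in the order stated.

table();
translate([207, 124, 742]) ladder();
translate([276, -577, 0]) stool();
translate([276, 1087, 0]) stool();
translate([-620, 255, 0]) stool();
translate([1172, 255, 0]) stool();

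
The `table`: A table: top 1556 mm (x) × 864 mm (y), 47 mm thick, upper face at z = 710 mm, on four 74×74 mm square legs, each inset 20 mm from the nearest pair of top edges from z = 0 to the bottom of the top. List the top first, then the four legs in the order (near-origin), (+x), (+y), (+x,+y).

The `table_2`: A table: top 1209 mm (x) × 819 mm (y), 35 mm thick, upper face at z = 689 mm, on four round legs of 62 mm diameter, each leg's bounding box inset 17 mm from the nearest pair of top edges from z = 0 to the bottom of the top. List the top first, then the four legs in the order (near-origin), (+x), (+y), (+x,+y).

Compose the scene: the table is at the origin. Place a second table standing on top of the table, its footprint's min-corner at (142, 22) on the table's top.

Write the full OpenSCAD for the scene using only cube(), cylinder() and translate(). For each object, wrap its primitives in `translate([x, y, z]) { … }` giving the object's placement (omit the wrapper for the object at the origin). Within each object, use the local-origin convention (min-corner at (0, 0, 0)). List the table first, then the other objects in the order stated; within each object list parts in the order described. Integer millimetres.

translate([0, 0, 663]) cube([1556, 864, 47]);
translate([20, 20, 0]) cube([74, 74, 663]);
translate([1462, 20, 0]) cube([74, 74, 663]);
translate([20, 770, 0]) cube([74, 74, 663]);
translate([1462, 770, 0]) cube([74, 74, 663]);
translate([142, 22, 710]) {
  translate([0, 0, 654]) cube([1209, 819, 35]);
  translate([48, 48, 0]) cylinder(h = 654, r = 31);
  translate([1161, 48, 0]) cylinder(h = 654, r = 31);
  translate([48, 771, 0]) cylinder(h = 654, r = 31);
  translate([1161, 771, 0]) cylinder(h = 654, r = 31);
}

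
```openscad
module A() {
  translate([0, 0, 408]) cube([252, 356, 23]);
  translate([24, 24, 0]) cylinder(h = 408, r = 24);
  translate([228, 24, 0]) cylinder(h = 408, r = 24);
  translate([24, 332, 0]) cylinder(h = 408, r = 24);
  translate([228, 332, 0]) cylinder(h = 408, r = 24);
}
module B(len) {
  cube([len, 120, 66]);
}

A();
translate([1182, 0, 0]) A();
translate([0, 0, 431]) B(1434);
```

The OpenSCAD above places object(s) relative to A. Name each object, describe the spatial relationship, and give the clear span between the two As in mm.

Second stool starts at x = 1182; first ends at x = 252; clear span = 1182 − 252 = 930 mm.

A is a stool. B is a beam. A beam spans the tops of two stools. The clear span between the two stools is 930 mm.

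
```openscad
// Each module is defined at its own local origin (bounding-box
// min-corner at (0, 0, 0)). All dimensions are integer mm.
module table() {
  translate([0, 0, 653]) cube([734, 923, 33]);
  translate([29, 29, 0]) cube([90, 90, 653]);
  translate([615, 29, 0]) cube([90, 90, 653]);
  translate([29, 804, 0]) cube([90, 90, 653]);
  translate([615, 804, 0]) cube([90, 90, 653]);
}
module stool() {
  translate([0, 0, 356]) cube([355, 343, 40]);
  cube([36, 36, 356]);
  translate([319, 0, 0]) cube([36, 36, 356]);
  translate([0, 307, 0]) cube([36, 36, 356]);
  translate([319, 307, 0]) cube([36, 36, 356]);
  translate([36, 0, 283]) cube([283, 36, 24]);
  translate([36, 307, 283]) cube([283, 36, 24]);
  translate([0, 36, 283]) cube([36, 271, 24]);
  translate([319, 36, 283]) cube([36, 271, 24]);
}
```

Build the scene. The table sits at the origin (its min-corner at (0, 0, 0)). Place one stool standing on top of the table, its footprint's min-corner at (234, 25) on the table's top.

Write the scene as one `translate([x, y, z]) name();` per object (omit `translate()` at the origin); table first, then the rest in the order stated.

table();
translate([234, 25, 686]) stool();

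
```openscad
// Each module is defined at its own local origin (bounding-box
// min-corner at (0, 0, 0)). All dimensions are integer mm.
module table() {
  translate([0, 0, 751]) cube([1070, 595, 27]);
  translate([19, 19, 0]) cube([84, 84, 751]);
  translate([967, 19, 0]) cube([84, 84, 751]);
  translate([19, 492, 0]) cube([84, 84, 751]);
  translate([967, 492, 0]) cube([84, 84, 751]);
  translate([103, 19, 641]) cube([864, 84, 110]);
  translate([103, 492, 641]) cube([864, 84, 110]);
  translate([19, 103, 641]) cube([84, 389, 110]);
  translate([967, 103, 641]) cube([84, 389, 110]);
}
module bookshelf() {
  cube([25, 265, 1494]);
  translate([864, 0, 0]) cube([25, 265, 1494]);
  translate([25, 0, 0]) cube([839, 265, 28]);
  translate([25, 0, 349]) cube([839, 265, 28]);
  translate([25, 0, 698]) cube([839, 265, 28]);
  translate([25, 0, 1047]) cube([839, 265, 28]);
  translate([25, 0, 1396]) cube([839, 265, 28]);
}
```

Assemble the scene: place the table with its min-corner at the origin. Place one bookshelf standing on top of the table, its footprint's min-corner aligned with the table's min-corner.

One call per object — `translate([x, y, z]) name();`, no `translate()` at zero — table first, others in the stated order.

table();
translate([0, 0, 778]) bookshelf();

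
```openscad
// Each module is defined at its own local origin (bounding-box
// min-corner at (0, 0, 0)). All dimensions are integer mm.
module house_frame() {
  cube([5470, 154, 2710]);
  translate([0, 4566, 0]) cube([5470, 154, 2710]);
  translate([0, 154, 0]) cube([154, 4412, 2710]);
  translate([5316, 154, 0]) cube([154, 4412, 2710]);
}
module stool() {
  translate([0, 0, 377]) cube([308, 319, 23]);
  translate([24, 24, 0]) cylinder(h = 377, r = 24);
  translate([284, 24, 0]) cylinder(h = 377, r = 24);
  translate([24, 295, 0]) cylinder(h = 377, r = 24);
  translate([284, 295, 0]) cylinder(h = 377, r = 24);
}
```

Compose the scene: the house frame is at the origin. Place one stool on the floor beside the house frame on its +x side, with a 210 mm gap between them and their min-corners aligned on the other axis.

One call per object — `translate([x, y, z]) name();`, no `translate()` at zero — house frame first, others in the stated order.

house_frame();
translate([5680, 0, 0]) stool();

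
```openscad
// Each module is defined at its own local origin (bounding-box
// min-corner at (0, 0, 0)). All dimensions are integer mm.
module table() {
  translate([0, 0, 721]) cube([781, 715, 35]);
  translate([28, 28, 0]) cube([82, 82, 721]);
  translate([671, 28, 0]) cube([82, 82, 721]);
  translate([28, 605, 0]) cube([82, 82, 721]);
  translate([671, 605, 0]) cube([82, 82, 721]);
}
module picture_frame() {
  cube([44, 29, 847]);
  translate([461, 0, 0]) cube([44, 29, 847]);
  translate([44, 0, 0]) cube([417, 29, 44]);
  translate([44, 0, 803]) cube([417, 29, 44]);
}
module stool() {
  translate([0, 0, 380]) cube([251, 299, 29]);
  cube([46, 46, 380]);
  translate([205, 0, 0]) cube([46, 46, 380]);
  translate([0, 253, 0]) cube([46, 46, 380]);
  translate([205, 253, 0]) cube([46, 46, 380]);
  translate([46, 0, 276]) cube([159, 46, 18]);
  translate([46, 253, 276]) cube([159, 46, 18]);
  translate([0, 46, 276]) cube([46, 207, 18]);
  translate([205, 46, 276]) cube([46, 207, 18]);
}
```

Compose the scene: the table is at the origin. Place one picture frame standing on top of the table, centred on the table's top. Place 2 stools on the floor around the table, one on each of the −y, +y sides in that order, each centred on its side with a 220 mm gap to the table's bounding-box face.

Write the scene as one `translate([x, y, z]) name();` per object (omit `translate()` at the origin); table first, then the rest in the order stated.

table();
translate([138, 343, 756]) picture_frame();
translate([265, -519, 0]) stool();
translate([265, 935, 0]) stool();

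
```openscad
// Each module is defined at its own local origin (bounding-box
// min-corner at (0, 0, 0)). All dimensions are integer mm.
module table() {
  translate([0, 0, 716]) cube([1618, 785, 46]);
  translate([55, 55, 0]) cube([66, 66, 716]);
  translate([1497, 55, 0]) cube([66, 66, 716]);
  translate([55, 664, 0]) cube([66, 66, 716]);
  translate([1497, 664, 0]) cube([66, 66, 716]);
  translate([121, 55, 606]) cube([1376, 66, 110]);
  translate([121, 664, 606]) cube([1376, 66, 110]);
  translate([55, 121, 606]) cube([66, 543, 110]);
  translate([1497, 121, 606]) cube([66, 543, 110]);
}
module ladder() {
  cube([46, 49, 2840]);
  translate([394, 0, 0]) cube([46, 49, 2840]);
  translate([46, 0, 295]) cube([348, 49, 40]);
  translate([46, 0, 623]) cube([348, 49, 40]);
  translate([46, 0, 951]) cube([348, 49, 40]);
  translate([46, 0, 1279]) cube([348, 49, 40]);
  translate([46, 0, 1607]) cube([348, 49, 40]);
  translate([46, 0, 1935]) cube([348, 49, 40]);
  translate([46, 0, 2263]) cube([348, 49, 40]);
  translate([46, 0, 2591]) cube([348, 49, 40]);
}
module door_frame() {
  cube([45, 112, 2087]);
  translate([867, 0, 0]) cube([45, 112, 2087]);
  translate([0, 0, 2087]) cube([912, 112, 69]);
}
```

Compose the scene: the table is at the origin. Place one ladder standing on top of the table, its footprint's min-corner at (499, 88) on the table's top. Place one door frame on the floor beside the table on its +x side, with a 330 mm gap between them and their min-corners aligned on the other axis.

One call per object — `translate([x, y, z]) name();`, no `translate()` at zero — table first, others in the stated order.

table();
translate([499, 88, 762]) ladder();
translate([1948, 0, 0]) door_frame();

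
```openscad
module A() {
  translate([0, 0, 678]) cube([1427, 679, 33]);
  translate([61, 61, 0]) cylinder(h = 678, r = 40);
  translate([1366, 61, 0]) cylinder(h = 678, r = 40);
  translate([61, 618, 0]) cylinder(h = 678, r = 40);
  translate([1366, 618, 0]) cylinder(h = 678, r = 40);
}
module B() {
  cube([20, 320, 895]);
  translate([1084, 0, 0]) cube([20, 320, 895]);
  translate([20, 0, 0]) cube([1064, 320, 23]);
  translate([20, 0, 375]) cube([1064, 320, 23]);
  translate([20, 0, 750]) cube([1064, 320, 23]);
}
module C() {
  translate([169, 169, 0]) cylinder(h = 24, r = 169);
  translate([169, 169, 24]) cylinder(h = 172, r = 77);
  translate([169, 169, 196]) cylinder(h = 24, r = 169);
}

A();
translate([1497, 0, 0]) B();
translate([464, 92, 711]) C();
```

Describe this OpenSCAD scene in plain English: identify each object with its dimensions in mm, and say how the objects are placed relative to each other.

A is a table with a 1427×679 mm rectangular top, 33 mm thick, top surface at z = 711 mm, supported by four round legs of 80 mm diameter, each leg's bounding box inset 21 mm from the nearest pair of top edges, running from the floor.

B is an open bookshelf. Two side panels, each 20 mm thick, 320 mm deep and 895 mm tall, stand 1104 mm apart (outside-to-outside). Between them sit 3 shelves, each 23 mm thick and 320 mm deep, spanning the full gap between the sides. The bottom shelf rests on the floor (its underside at z = 0) and the clear gap between one shelf's top and the next shelf's underside is 352 mm.

C is a spool: two coaxial disc flanges of radius 169 mm and thickness 24 mm, joined by a core cylinder of radius 77 mm and height 172 mm. The lower flange rests on z = 0 and the three cylinders share a vertical axis.

The bookshelf is on the floor beside the table on its +x side. The spool is on top of the table.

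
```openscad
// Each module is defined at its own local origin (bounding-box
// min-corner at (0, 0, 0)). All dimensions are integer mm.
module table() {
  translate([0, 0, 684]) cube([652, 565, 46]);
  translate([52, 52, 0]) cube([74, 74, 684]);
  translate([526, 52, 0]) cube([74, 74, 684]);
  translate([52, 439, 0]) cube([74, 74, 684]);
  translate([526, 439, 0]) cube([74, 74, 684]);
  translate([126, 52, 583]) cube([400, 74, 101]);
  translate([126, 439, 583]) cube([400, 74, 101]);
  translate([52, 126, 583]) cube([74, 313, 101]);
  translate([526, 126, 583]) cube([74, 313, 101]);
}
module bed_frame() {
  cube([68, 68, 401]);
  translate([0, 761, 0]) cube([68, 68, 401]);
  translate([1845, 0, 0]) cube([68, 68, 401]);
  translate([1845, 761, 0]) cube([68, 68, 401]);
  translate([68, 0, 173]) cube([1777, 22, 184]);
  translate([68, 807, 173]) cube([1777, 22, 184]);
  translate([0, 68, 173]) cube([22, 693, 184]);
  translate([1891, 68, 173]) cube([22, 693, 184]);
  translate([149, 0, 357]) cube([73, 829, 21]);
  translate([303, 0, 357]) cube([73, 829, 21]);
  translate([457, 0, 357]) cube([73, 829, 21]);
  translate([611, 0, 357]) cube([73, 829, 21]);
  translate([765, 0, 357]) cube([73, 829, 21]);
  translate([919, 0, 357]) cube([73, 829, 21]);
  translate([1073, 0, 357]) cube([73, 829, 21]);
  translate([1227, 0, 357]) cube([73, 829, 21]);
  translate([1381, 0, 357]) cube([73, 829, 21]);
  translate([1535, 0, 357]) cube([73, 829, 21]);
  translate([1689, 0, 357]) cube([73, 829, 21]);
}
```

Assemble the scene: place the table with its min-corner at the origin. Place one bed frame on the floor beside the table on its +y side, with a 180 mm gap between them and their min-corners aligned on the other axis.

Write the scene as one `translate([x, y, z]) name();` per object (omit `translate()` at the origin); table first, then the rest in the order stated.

table();
translate([0, 745, 0]) bed_frame();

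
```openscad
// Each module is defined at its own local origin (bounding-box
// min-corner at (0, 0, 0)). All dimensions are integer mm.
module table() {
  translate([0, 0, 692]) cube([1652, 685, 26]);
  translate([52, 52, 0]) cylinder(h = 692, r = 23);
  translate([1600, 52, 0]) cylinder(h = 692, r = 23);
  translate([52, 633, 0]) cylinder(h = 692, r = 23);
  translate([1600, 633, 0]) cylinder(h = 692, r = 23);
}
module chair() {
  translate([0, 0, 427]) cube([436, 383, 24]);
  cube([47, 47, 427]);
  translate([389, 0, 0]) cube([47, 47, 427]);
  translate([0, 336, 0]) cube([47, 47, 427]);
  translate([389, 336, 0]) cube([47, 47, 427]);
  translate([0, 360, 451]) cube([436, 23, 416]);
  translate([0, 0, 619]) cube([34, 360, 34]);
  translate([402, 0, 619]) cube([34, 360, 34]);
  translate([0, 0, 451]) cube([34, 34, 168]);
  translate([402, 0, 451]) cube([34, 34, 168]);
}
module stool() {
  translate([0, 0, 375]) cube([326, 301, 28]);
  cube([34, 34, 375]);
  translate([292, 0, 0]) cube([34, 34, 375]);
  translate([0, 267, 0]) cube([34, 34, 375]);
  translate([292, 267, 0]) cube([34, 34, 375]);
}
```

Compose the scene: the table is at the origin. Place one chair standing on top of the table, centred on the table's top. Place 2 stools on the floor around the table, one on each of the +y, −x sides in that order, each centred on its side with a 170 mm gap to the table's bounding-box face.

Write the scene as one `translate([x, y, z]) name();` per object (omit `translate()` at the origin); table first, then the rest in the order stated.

table();
translate([608, 151, 718]) chair();
translate([663, 855, 0]) stool();
translate([-496, 192, 0]) stool();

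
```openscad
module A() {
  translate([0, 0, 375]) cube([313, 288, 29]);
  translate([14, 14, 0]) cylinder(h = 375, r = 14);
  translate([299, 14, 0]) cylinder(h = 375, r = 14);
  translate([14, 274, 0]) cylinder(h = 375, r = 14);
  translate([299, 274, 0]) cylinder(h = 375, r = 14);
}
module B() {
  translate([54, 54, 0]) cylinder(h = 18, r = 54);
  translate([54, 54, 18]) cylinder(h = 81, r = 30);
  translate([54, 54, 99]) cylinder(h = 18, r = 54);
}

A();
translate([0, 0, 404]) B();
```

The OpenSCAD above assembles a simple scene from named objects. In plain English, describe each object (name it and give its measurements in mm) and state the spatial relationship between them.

A is a simple wooden stool: a rectangular seat 313 mm (x) by 288 mm (y), 29 mm thick, top face at z = 404 mm, on four round legs, each 28 mm in diameter. The legs rest on z = 0, each leg's axis is inset half a diameter from the nearest pair of seat edges (so the leg's bounding box is flush with the corner).

B is a spool: two coaxial disc flanges of radius 54 mm and thickness 18 mm, joined by a core cylinder of radius 30 mm and height 81 mm. The lower flange rests on z = 0 and the three cylinders share a vertical axis.

The spool is on top of the stool.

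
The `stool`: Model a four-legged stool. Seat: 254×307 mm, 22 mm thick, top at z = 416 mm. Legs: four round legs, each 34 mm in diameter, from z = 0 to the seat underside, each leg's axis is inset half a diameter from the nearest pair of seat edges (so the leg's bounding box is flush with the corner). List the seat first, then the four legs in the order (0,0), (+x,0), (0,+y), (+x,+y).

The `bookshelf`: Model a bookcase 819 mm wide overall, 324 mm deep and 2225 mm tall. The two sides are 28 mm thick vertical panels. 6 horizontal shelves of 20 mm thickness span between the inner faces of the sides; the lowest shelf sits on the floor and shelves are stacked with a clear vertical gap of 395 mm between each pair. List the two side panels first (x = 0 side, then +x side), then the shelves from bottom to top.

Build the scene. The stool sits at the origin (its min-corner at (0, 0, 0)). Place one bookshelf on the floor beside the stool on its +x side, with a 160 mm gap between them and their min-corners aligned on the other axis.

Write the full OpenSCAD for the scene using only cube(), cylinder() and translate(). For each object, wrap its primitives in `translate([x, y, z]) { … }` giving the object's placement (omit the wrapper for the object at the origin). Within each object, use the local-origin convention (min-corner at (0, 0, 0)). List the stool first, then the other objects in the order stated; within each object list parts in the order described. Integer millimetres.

translate([0, 0, 394]) cube([254, 307, 22]);
translate([17, 17, 0]) cylinder(h = 394, r = 17);
translate([237, 17, 0]) cylinder(h = 394, r = 17);
translate([17, 290, 0]) cylinder(h = 394, r = 17);
translate([237, 290, 0]) cylinder(h = 394, r = 17);
translate([414, 0, 0]) {
  cube([28, 324, 2225]);
  translate([791, 0, 0]) cube([28, 324, 2225]);
  translate([28, 0, 0]) cube([763, 324, 20]);
  translate([28, 0, 415]) cube([763, 324, 20]);
  translate([28, 0, 830]) cube([763, 324, 20]);
  translate([28, 0, 1245]) cube([763, 324, 20]);
  translate([28, 0, 1660]) cube([763, 324, 20]);
  translate([28, 0, 2075]) cube([763, 324, 20]);
}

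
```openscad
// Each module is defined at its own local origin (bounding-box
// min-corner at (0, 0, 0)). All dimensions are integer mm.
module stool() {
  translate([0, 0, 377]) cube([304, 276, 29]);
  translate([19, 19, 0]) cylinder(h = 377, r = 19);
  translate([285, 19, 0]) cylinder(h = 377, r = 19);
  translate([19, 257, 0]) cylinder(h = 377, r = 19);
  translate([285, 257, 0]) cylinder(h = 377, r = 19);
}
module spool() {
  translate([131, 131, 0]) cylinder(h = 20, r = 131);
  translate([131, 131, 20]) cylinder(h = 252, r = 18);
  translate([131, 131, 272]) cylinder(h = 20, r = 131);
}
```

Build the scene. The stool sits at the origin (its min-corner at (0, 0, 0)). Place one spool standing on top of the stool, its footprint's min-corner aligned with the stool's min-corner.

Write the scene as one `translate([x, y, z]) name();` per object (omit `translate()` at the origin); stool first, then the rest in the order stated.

stool();
translate([0, 0, 406]) spool();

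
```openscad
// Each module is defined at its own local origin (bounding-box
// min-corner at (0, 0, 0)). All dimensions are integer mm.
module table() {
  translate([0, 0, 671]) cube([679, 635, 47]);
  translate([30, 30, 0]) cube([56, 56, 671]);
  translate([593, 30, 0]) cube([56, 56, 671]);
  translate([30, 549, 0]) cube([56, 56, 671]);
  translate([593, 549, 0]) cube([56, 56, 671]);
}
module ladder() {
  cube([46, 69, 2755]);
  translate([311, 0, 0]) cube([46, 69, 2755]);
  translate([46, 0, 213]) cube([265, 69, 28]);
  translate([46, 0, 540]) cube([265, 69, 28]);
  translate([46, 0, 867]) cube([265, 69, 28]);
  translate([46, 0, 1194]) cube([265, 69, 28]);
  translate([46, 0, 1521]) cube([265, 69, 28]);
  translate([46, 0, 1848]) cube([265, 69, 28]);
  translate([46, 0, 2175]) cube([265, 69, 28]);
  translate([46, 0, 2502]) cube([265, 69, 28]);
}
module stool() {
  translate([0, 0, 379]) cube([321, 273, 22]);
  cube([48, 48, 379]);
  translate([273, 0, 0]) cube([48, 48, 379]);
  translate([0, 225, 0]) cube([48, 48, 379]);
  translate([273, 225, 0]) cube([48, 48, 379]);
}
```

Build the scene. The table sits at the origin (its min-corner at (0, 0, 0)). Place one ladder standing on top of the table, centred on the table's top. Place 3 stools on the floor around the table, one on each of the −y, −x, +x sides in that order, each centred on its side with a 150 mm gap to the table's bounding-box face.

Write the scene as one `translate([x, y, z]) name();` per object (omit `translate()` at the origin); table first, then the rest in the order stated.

table();
translate([161, 283, 718]) ladder();
translate([179, -423, 0]) stool();
translate([-471, 181, 0]) stool();
translate([829, 181, 0]) stool();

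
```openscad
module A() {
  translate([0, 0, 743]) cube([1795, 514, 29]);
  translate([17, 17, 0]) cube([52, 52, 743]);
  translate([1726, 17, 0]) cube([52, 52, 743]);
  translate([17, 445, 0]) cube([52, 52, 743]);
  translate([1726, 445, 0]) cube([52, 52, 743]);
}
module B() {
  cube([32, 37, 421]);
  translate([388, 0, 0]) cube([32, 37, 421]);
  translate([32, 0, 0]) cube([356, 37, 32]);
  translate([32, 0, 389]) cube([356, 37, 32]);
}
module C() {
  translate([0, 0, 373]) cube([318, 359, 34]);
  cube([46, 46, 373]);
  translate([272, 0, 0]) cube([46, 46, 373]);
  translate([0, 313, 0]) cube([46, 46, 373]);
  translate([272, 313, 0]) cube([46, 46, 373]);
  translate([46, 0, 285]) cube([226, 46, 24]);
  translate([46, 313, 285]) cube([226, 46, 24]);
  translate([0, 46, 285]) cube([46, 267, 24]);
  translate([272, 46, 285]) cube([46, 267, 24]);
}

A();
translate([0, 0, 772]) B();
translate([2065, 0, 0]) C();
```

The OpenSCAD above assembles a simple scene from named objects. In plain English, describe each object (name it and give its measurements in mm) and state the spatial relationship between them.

A is a table: top 1795 mm (x) × 514 mm (y), 29 mm thick, upper face at z = 772 mm, on four 52×52 mm square legs, each inset 17 mm from the nearest pair of top edges, running from z = 0 to the bottom of the top.

B is a rectangular picture frame lying in the x–z plane (depth along y). The opening is 356 mm wide (x) by 357 mm tall (z), surrounded by a border 32 mm wide on all four sides. The frame is 37 mm deep and is made of two full-height vertical stiles with two horizontal rails fitted between them.

C is a four-legged stool. The seat is 318×359 mm, 34 mm thick, top at z = 407 mm. It stands on four square legs, each 46×46 mm in cross-section, from z = 0 to the seat underside, each flush with a corner of the seat. Four stretchers, 46 mm wide and 24 mm tall, connect adjacent legs with their undersides at z = 285 mm, each running between the inner faces of the legs it joins and aligned with the legs' outer faces on the other axis.

The picture frame is on top of the table. The stool is on the floor beside the table on its +x side.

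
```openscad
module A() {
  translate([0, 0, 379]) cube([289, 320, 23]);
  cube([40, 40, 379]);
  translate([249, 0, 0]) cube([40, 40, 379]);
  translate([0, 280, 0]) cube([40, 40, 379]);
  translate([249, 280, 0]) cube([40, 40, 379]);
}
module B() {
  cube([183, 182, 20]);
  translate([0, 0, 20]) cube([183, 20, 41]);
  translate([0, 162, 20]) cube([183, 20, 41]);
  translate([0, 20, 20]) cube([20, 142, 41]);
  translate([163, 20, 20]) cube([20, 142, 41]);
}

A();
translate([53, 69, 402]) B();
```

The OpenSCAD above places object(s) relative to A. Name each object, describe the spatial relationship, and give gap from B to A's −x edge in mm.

The open box's min-x is at 53; the stool's min-x is 0; gap = 53 mm.

A is a stool. B is an open box. The open box is on top of the stool, centred. The gap from the open box to the stool's −x edge is 53 mm.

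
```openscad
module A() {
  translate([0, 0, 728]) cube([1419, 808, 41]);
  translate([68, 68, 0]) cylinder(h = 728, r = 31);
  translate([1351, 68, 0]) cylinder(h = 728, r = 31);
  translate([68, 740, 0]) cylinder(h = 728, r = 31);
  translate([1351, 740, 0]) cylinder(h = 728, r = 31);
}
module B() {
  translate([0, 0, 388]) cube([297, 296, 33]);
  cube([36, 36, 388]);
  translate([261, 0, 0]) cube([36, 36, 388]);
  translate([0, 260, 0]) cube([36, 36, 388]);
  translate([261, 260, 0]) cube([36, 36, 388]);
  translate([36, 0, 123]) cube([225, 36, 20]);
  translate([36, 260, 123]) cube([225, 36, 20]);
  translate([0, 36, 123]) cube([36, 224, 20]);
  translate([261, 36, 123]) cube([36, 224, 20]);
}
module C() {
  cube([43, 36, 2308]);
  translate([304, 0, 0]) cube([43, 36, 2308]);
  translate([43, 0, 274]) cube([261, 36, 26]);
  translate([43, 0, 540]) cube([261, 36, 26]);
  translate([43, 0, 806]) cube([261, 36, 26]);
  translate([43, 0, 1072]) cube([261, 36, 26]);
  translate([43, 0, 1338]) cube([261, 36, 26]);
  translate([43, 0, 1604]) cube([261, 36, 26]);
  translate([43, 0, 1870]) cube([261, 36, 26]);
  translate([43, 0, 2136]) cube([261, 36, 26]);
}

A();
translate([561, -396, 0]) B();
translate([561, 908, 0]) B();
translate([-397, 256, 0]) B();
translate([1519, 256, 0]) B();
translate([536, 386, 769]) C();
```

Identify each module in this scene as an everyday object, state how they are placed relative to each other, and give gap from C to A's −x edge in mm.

A is a table. B is a stool. C is a ladder. Four stools sit around the table at the −y, +y, −x, +x sides. The ladder is on top of the table, centred. The gap from the ladder to the table's −x edge is 536 mm.

The ladder's min-x is at 536; the table's min-x is 0; gap = 536 mm.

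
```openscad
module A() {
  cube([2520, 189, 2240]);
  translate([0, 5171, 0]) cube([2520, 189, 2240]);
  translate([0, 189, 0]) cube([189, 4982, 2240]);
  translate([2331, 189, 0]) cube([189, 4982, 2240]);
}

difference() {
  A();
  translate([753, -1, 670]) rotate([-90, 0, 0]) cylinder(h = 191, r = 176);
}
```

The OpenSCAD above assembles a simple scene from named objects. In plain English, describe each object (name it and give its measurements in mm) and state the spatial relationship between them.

A is the wall frame of a small rectangular building: four walls, each 2240 mm tall and 189 mm thick, enclosing a footprint 2520 mm (x) by 5360 mm (y) outside-to-outside, with no floor or roof. The front and back walls (the −y and +y sides) span the full width; the two side walls fit between them.

The house frame has a circular hole of radius 176 mm through its front wall, centred at (x = 753, z = 670).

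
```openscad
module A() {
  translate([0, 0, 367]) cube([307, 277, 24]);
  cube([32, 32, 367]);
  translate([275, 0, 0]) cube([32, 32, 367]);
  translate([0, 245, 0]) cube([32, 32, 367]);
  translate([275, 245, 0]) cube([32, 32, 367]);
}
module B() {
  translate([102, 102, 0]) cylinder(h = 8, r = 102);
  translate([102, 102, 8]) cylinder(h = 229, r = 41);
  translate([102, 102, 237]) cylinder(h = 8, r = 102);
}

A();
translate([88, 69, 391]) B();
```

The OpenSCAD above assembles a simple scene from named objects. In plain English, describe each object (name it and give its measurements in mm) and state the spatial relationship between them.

A is a simple wooden stool: a rectangular seat 307 mm (x) by 277 mm (y), 24 mm thick, top face at z = 391 mm, on four square legs, each 32×32 mm in cross-section. The legs rest on z = 0, each flush with a corner of the seat.

B is a spool: two coaxial disc flanges of radius 102 mm and thickness 8 mm, joined by a core cylinder of radius 41 mm and height 229 mm. The lower flange rests on z = 0 and the three cylinders share a vertical axis.

The spool is on top of the stool.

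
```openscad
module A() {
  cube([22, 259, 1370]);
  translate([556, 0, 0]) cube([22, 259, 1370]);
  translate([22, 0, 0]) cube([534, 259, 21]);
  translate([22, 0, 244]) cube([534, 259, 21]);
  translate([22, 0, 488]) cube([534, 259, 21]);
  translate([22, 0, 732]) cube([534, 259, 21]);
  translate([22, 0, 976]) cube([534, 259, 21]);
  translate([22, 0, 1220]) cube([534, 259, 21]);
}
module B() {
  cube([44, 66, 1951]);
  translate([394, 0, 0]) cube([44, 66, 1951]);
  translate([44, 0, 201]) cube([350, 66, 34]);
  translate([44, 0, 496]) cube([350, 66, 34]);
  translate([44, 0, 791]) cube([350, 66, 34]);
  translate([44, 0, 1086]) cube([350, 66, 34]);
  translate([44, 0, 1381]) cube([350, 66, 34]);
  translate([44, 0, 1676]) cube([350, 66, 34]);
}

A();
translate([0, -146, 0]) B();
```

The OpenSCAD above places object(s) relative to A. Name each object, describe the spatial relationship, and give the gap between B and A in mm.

The ladder's nearest face is 80 mm from the bookshelf's −y face.

A is a bookshelf. B is a ladder. The ladder is on the floor beside the bookshelf on its −y side. The gap between the ladder and the bookshelf is 80 mm.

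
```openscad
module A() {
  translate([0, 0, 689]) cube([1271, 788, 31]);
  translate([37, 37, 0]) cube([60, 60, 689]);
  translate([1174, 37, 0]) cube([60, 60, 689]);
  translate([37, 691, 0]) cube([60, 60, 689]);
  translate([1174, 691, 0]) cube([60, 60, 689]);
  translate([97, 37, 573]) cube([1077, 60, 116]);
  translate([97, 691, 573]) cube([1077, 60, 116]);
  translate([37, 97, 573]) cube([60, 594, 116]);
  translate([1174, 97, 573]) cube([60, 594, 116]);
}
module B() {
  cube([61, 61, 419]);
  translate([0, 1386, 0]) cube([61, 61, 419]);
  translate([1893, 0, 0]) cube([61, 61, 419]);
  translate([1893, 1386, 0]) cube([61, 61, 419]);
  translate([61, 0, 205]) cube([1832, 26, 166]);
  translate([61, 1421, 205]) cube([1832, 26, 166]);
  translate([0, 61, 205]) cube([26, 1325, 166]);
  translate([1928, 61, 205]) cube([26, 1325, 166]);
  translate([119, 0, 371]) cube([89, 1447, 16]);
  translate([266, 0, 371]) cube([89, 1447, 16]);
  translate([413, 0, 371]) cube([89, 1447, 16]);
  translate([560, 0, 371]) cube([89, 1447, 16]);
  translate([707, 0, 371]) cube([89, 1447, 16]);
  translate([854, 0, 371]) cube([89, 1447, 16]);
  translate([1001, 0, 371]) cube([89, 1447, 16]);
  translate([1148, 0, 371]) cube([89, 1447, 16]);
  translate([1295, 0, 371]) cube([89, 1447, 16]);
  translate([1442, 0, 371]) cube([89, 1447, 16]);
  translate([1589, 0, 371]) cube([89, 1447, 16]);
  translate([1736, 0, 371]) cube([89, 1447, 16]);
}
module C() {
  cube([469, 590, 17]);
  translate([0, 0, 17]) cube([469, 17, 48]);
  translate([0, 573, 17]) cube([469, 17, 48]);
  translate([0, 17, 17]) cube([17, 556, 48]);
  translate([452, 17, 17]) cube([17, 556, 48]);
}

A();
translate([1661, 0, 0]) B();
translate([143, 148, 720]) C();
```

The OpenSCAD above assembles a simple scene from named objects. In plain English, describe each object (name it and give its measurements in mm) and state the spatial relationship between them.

A is a table: top 1271 mm (x) × 788 mm (y), 31 mm thick, upper face at z = 720 mm, on four 60×60 mm square legs, each inset 37 mm from the nearest pair of top edges, running from z = 0 to the bottom of the top. Four apron rails, 60 mm thick and 116 mm tall, run between adjacent legs with their top edges flush with the underside of the top and their outer faces flush with the legs' outer faces.

B is a bed frame 1954 mm long (x) by 1447 mm wide (y). Four 61×61 mm corner posts, 419 mm tall, at the corners of the footprint. Four rails of 26 mm thickness and 166 mm height run between adjacent posts with their undersides at z = 205 mm, their outer faces flush with the outside of the frame (the two x-running rails run between the posts' inner faces; the two y-running rails run between the posts' inner faces). 12 slats, each 89 mm wide (x) and 16 mm thick, lie across the top of the two x-running rails, running the full 1447 mm width of the frame in y; the slats are evenly spaced along x between the inner faces of the end posts with equal gaps (rounded down to the nearest mm) at the −x end and between each pair — any rounding remainder accumulates at the +x end.

C is an open-topped rectangular box: outside dimensions 469×590×65 mm, with a uniform wall and base thickness of 17 mm. The base is a full 469×590 slab on the floor; four walls sit on top of the base. The front and back walls (the −y and +y sides) span the full width; the two side walls fit between them.

The bed frame is on the floor beside the table on its +x side. The open box is on top of the table.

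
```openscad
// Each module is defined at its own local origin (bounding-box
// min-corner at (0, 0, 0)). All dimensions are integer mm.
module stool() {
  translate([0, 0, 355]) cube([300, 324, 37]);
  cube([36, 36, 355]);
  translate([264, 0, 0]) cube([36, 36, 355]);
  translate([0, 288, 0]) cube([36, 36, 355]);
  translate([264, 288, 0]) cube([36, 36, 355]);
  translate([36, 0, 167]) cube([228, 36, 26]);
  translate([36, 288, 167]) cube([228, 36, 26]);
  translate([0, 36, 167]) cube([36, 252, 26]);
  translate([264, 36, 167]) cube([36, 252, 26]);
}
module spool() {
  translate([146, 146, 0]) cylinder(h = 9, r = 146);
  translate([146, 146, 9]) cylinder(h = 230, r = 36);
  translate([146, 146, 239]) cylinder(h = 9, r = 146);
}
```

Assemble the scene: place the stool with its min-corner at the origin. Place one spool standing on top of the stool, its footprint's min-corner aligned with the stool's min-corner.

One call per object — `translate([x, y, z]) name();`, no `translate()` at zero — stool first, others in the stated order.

stool();
translate([0, 0, 392]) spool();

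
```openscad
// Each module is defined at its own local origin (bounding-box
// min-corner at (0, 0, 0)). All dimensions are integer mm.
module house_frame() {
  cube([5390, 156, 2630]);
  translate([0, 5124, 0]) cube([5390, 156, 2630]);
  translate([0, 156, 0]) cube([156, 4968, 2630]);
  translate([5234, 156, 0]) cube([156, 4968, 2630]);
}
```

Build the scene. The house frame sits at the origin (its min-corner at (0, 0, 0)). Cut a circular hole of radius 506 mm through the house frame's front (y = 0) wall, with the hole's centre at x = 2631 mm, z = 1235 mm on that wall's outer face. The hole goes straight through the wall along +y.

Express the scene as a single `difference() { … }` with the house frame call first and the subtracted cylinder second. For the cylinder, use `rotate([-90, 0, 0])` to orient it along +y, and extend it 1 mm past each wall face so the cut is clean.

difference() {
  house_frame();
  translate([2631, -1, 1235]) rotate([-90, 0, 0]) cylinder(h = 158, r = 506);
}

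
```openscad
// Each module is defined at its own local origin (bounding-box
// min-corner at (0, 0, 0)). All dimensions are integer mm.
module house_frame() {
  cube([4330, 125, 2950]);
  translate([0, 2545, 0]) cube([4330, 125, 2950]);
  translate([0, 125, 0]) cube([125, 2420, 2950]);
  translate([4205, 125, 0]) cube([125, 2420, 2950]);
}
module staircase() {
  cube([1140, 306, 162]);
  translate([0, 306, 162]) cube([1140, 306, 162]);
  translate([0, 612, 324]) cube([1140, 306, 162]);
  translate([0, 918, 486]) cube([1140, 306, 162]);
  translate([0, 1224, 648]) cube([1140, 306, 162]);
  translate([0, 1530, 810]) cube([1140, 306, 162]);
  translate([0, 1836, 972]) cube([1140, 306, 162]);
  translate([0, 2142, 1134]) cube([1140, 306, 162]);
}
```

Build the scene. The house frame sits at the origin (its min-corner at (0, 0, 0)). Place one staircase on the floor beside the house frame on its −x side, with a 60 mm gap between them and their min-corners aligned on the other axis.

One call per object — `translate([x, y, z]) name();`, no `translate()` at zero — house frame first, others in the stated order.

house_frame();
translate([-1200, 0, 0]) staircase();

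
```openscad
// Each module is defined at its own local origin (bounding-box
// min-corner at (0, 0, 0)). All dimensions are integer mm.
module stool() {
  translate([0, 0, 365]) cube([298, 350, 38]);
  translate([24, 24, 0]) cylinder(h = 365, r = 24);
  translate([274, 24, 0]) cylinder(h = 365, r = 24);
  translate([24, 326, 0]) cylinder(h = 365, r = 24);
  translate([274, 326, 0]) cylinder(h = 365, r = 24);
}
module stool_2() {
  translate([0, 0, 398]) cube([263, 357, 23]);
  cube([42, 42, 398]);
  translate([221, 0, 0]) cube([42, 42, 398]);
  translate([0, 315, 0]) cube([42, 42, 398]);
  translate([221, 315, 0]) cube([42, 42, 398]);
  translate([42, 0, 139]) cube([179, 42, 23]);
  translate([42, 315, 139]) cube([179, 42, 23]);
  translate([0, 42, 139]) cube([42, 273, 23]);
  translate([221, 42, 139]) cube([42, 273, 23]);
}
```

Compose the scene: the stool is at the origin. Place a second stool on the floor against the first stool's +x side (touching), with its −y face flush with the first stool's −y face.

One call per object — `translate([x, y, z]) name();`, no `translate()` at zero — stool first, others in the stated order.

stool();
translate([298, 0, 0]) stool_2();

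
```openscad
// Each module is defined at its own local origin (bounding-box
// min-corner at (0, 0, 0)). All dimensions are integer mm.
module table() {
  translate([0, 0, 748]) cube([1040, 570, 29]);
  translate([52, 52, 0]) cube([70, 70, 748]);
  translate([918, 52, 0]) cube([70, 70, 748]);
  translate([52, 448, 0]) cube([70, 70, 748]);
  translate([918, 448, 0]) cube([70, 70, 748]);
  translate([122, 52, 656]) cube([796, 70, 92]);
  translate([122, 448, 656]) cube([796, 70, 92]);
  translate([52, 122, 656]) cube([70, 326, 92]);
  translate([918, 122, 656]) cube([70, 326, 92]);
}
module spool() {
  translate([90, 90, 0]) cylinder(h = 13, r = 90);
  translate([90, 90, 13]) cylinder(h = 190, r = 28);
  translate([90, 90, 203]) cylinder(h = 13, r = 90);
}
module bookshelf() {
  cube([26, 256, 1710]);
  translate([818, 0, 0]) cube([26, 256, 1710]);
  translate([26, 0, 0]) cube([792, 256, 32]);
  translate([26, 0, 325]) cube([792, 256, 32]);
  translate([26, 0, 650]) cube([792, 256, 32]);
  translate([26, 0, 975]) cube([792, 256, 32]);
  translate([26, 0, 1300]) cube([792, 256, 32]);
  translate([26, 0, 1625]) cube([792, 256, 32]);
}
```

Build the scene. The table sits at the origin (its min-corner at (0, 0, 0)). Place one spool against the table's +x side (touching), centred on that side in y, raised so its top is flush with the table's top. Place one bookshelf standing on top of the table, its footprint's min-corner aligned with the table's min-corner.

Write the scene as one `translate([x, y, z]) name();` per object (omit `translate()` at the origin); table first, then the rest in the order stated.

table();
translate([1040, 195, 561]) spool();
translate([0, 0, 777]) bookshelf();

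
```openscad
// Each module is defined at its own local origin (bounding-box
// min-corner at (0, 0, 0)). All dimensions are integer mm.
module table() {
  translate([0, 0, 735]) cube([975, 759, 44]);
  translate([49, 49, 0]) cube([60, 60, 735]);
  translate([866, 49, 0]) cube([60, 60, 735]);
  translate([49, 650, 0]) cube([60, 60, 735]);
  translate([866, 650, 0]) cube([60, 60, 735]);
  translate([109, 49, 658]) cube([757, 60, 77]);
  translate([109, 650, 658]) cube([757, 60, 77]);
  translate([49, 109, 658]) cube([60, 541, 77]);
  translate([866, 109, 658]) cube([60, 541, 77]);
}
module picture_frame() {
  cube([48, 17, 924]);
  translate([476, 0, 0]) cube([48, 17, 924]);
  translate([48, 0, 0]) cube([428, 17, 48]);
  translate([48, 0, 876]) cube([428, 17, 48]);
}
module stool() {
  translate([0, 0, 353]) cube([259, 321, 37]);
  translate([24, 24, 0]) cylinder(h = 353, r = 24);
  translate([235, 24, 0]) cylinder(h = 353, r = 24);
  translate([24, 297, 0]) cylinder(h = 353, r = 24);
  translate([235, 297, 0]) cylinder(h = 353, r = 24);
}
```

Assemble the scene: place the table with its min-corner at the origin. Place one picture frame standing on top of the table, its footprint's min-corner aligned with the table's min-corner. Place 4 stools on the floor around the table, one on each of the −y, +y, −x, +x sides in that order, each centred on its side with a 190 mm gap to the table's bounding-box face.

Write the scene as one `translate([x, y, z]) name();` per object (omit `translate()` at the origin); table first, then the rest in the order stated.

table();
translate([0, 0, 779]) picture_frame();
translate([358, -511, 0]) stool();
translate([358, 949, 0]) stool();
translate([-449, 219, 0]) stool();
translate([1165, 219, 0]) stool();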